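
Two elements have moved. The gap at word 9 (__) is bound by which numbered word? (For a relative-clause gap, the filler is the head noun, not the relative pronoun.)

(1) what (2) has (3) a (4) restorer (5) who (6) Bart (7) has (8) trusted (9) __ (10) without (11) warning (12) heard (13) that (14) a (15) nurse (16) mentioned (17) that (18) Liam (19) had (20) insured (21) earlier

4

The marked gap is inside the relative clause, the direct object of "trusted".
Its filler is the head noun "restorer" (via "who"), at word 4.
(The other dependency links word 1 to a gap after word 20.)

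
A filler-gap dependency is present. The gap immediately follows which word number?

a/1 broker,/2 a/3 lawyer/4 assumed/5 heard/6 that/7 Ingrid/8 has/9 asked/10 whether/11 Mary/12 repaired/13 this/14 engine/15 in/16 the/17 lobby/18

The displaced element is "a broker" (word 2).
It is linked across 1 clause boundary (Ø).
It functions as the subject of "heard", so the gap sits immediately after word 5 ("assumed").
Base order: A lawyer assumed a broker heard that Ingrid has asked whether Mary repaired this engine in the lobby.

5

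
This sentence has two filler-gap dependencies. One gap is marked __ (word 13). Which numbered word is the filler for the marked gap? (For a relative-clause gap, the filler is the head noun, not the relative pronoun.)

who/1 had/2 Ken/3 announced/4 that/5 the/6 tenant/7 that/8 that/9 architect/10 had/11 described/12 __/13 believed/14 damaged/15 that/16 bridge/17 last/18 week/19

7

The marked gap is inside the relative clause, the direct object of "described".
Its filler is the head noun "tenant" (via "that"), at word 7.
(The other dependency links word 1 to a gap after word 14.)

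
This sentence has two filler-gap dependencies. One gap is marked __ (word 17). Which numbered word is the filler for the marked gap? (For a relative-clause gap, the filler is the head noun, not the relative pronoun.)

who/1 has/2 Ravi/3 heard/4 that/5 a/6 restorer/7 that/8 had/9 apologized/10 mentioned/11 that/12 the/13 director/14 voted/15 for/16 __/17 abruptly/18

1

The marked gap is the object of the preposition "for" of "voted".
Its filler is the fronted wh-phrase "who", at word 1.
(The other dependency links word 7 to a gap after word 8.)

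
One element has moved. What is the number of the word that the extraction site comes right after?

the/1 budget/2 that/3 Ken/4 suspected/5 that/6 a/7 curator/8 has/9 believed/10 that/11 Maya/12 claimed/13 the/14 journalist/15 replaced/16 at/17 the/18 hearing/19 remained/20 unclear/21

16

The displaced element is "the budget" (word 2).
It is linked across 3 clause boundaries (that → that → Ø).
It functions as the direct object of "replaced", so the gap sits immediately after word 16 ("replaced").
Base order: Ken suspected that a curator has believed that Maya claimed the journalist replaced the budget at the hearing.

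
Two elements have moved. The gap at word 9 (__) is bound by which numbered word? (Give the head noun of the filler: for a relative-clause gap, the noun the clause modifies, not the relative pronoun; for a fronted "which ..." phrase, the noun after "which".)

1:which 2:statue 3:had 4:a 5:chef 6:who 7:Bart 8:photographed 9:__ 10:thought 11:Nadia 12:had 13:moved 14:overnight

5

The marked gap is inside the relative clause, the direct object of "photographed".
Its filler is the head noun "chef" (via "who"), at word 5.
(The other dependency links word 2 to a gap after word 13.)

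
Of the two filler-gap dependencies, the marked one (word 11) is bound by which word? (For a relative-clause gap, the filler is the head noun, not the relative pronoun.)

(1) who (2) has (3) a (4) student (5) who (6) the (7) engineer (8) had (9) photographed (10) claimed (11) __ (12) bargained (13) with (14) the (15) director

The marked gap is the subject of "bargained".
Its filler is the fronted wh-phrase "who", at word 1.
(The other dependency links word 4 to a gap after word 9.)

1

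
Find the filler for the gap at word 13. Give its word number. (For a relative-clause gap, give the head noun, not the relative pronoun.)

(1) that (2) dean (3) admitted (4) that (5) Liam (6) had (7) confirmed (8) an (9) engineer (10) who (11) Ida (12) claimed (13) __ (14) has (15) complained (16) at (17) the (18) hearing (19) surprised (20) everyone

9

The gap at 13 is the subject of "complained", inside a relative clause.
The relative pronoun is "who" (word 10); it is bound by the head noun immediately before it.
Its filler is the head noun "engineer", at word 9.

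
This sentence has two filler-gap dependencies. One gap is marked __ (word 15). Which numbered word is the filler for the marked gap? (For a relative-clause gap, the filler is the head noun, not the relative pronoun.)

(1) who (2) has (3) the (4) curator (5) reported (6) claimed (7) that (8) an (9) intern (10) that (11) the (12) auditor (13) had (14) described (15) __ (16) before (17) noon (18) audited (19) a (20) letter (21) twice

The marked gap is inside the relative clause, the direct object of "described".
Its filler is the head noun "intern" (via "that"), at word 9.
(The other dependency links word 1 to a gap after word 5.)

9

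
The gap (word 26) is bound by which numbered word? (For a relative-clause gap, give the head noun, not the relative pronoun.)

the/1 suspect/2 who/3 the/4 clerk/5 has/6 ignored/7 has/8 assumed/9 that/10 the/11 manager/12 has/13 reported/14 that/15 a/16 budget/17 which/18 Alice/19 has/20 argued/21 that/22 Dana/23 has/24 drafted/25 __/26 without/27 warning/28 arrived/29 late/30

17

The gap at 26 is the object of "drafted", inside a relative clause.
The relative pronoun is "which" (word 18); it is bound by the head noun immediately before it.
Its filler is the head noun "budget", at word 17.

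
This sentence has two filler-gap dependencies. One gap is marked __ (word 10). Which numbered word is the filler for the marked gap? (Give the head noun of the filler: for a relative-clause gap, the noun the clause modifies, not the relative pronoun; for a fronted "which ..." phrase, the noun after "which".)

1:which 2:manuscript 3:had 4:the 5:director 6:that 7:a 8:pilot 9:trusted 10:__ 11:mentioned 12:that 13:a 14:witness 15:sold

5

The marked gap is inside the relative clause, the direct object of "trusted".
Its filler is the head noun "director" (via "that"), at word 5.
(The other dependency links word 2 to a gap after word 15.)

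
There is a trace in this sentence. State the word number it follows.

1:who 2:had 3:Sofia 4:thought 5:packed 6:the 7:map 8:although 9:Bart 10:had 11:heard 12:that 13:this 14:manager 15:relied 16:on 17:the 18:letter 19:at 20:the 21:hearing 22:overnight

4

The displaced element is "who" (word 1).
It is linked across 1 clause boundary (Ø).
It functions as the subject of "packed", so the gap sits immediately after word 4 ("thought").
Base order: Sofia had thought that who packed the map although Bart had heard that this manager relied on the letter at the hearing overnight.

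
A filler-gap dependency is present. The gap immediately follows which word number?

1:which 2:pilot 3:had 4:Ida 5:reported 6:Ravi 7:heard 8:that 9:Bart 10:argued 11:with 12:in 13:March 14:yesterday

The displaced element is "which pilot" (word 2).
It is linked across 2 clause boundaries (Ø → that).
It functions as the object of the preposition "with" of "argued", so the gap sits immediately after word 11 ("with").
Base order: Ida had reported Ravi heard that Bart argued with which pilot in March yesterday.

11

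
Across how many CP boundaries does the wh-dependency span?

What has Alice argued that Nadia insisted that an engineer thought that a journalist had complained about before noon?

"what" is extracted from the PP object of "complained".
Boundaries crossed, outermost first: [that], [that], [that] — 3 in total.

3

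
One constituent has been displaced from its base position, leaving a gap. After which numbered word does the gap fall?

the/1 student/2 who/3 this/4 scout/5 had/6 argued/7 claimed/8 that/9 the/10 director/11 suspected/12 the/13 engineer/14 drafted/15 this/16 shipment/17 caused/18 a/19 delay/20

7

The displaced element is "the student" (word 2).
It is linked across 1 clause boundary (Ø).
It functions as the subject of "claimed", so the gap sits immediately after word 7 ("argued").
Base order: This scout had argued that the student claimed that the director suspected the engineer drafted this shipment.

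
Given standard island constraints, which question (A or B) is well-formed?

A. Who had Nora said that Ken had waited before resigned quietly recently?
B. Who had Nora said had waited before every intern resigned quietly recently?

In A, the wh-phrase is extracted from inside an adjunct island (introduced by "before"), which blocks movement.
In B, the extraction path crosses only that-complement boundaries, which are transparent.
So B is grammatical.

B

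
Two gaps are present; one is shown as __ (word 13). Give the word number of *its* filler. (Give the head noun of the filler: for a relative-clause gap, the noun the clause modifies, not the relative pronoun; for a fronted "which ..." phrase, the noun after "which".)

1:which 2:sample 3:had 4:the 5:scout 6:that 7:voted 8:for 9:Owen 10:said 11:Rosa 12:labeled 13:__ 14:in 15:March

The marked gap is the direct object of "labeled".
Its filler is the fronted wh-phrase "which sample", at word 2.
(The other dependency links word 5 to a gap after word 6.)

2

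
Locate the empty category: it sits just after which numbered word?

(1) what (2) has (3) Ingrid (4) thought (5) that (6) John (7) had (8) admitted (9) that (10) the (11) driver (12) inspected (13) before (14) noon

12

The displaced element is "what" (word 1).
It is linked across 2 clause boundaries (that → that).
It functions as the direct object of "inspected", so the gap sits immediately after word 12 ("inspected").
Base order: Ingrid has thought that John had admitted that the driver inspected what before noon.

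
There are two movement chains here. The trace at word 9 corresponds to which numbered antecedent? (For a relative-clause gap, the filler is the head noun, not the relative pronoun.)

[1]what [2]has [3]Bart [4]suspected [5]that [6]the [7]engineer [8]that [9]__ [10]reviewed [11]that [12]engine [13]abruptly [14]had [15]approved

7

The marked gap is inside the relative clause, the subject of "reviewed".
Its filler is the head noun "engineer" (via "that"), at word 7.
(The other dependency links word 1 to a gap after word 15.)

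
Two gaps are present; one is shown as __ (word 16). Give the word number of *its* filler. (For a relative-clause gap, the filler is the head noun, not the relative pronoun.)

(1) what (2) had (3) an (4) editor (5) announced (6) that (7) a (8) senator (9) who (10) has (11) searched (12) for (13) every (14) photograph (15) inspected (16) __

1

The marked gap is the direct object of "inspected".
Its filler is the fronted wh-phrase "what", at word 1.
(The other dependency links word 8 to a gap after word 9.)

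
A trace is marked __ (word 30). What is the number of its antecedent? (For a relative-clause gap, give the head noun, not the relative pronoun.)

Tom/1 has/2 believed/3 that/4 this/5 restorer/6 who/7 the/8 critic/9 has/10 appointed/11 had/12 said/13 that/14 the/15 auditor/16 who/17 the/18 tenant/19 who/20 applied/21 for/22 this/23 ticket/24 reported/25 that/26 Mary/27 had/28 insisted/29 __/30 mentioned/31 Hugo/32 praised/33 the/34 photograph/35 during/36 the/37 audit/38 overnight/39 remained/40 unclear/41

16

The gap at 30 is the subject of "mentioned", inside a relative clause.
The relative pronoun is "who" (word 17); it is bound by the head noun immediately before it.
Its filler is the head noun "auditor", at word 16.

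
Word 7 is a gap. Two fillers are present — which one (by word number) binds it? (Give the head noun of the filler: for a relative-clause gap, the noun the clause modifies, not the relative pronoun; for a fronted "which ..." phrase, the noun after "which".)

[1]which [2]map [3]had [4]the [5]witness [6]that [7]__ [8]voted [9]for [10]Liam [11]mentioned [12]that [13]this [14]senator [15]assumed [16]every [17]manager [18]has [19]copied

The marked gap is inside the relative clause, the subject of "voted".
Its filler is the head noun "witness" (via "that"), at word 5.
(The other dependency links word 2 to a gap after word 19.)

5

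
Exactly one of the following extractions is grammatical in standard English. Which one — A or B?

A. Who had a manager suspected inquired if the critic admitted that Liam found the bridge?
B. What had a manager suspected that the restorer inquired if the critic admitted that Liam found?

A

In B, the wh-phrase is extracted from inside a wh-island (introduced by "if"), which blocks movement.
In A, the extraction path crosses only that-complement boundaries, which are transparent.
So A is grammatical.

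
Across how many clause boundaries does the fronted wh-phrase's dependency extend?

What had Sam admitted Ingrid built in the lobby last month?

"what" is extracted from the object of "built".
Boundaries crossed, outermost first: [Ø] — 1 in total.

1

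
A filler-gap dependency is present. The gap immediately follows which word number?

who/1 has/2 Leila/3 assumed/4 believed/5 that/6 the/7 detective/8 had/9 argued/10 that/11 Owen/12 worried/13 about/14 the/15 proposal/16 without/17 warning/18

4

The displaced element is "who" (word 1).
It is linked across 1 clause boundary (Ø).
It functions as the subject of "believed", so the gap sits immediately after word 4 ("assumed").
Base order: Leila has assumed that who believed that the detective had argued that Owen worried about the proposal without warning.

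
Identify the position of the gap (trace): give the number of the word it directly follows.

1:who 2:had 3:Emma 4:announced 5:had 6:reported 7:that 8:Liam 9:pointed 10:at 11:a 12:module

The displaced element is "who" (word 1).
It is linked across 1 clause boundary (Ø).
It functions as the subject of "reported", so the gap sits immediately after word 4 ("announced").
Base order: Emma had announced who had reported that Liam pointed at a module.

4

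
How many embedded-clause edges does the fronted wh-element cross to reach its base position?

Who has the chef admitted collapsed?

"who" is extracted from the subject of "collapsed".
Boundaries crossed, outermost first: [Ø] — 1 in total.

1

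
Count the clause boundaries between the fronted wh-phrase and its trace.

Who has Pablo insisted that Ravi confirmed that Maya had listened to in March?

"who" is extracted from the PP object of "listened".
Boundaries crossed, outermost first: [that], [that] — 2 in total.

2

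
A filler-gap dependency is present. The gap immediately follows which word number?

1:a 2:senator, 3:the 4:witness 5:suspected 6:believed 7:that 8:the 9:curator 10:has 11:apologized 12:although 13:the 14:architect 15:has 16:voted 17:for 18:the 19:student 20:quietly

The displaced element is "a senator" (word 2).
It is linked across 1 clause boundary (Ø).
It functions as the subject of "believed", so the gap sits immediately after word 5 ("suspected").
Base order: The witness suspected that a senator believed that the curator has apologized although the architect has voted for the student quietly.

5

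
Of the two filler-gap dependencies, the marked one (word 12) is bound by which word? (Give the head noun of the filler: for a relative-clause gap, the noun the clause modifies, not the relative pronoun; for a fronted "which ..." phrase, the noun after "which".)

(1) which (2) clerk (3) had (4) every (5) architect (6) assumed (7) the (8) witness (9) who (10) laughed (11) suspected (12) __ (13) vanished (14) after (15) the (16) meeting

The marked gap is the subject of "vanished".
Its filler is the fronted wh-phrase "which clerk", at word 2.
(The other dependency links word 8 to a gap after word 9.)

2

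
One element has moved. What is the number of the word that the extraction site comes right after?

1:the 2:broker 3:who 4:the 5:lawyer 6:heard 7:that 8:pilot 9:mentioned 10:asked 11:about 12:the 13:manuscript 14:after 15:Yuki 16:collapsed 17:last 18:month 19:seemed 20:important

The displaced element is "the broker" (word 2).
It is linked across 2 clause boundaries (Ø → Ø).
It functions as the subject of "asked", so the gap sits immediately after word 9 ("mentioned").
Base order: The lawyer heard that pilot mentioned that the broker asked about the manuscript after Yuki collapsed last month.

9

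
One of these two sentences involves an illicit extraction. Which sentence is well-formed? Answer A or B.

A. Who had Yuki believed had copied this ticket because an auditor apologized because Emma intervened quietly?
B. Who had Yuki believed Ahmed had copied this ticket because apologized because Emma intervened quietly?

In B, the wh-phrase is extracted from inside an adjunct island (introduced by "because"), which blocks movement.
In A, the extraction path crosses only that-complement boundaries, which are transparent.
So A is grammatical.

A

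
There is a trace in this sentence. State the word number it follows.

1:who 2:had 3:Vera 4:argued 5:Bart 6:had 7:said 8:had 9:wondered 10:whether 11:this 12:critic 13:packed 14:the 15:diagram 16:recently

7

The displaced element is "who" (word 1).
It is linked across 2 clause boundaries (Ø → Ø).
It functions as the subject of "wondered", so the gap sits immediately after word 7 ("said").
Base order: Vera had argued Bart had said that who had wondered whether this critic packed the diagram recently.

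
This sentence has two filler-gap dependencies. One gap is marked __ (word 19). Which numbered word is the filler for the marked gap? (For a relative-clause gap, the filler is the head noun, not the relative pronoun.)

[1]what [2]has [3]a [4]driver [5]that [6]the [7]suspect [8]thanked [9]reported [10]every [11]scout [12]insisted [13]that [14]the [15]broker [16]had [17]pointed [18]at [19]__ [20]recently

The marked gap is the object of the preposition "at" of "pointed".
Its filler is the fronted wh-phrase "what", at word 1.
(The other dependency links word 4 to a gap after word 8.)

1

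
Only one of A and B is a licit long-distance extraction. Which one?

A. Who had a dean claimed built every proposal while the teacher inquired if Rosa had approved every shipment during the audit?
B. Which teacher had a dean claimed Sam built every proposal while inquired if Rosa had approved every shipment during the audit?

A

In B, the wh-phrase is extracted from inside an adjunct island (introduced by "while"), which blocks movement.
In A, the extraction path crosses only that-complement boundaries, which are transparent.
So A is grammatical.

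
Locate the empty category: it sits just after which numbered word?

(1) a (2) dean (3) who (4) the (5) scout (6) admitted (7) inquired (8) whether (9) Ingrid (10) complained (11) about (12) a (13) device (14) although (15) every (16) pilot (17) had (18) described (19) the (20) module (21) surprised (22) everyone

The displaced element is "a dean" (word 2).
It is linked across 1 clause boundary (Ø).
It functions as the subject of "inquired", so the gap sits immediately after word 6 ("admitted").
Base order: The scout admitted that a dean inquired whether Ingrid complained about a device although every pilot had described the module.

6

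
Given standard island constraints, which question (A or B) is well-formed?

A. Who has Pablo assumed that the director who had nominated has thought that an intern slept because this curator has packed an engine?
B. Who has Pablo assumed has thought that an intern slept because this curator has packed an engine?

B

In A, the wh-phrase is extracted from inside a complex-NP island (relative clause) (introduced by "who"), which blocks movement.
In B, the extraction path crosses only that-complement boundaries, which are transparent.
So B is grammatical.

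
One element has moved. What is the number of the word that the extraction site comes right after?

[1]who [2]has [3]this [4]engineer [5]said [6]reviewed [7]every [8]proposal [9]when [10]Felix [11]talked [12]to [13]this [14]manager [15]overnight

5

The displaced element is "who" (word 1).
It is linked across 1 clause boundary (Ø).
It functions as the subject of "reviewed", so the gap sits immediately after word 5 ("said").
Base order: This engineer has said that who reviewed every proposal when Felix talked to this manager overnight.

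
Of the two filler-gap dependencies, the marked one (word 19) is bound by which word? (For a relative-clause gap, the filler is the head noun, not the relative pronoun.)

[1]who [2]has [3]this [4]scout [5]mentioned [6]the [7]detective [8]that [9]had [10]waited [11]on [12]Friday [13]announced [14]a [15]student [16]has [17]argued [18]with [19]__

The marked gap is the object of the preposition "with" of "argued".
Its filler is the fronted wh-phrase "who", at word 1.
(The other dependency links word 7 to a gap after word 8.)

1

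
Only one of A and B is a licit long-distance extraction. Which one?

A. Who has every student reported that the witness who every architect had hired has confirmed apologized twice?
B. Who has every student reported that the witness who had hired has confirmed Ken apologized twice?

In B, the wh-phrase is extracted from inside a complex-NP island (relative clause) (introduced by "who"), which blocks movement.
In A, the extraction path crosses only that-complement boundaries, which are transparent.
So A is grammatical.

A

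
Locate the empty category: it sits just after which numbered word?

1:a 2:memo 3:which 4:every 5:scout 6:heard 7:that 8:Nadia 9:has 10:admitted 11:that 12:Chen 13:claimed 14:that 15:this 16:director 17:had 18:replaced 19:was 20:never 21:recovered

18

The displaced element is "a memo" (word 2).
It is linked across 3 clause boundaries (that → that → that).
It functions as the direct object of "replaced", so the gap sits immediately after word 18 ("replaced").
Base order: Every scout heard that Nadia has admitted that Chen claimed that this director had replaced a memo.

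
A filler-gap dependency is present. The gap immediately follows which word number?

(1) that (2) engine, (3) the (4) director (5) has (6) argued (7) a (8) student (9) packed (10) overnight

9

The displaced element is "that engine" (word 2).
It is linked across 1 clause boundary (Ø).
It functions as the direct object of "packed", so the gap sits immediately after word 9 ("packed").
Base order: The director has argued a student packed that engine overnight.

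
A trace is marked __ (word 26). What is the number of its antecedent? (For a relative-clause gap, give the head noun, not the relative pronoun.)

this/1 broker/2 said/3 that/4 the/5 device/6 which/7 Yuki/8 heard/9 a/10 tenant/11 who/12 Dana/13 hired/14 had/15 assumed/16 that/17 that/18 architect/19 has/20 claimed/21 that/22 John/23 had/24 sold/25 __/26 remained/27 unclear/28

6

The gap at 26 is the object of "sold", inside a relative clause.
The relative pronoun is "which" (word 7); it is bound by the head noun immediately before it.
Its filler is the head noun "device", at word 6.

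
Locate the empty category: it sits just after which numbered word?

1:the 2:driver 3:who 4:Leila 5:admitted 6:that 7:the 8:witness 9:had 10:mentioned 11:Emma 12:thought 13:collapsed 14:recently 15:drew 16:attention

The displaced element is "the driver" (word 2).
It is linked across 3 clause boundaries (that → Ø → Ø).
It functions as the subject of "collapsed", so the gap sits immediately after word 12 ("thought").
Base order: Leila admitted that the witness had mentioned Emma thought that the driver collapsed recently.

12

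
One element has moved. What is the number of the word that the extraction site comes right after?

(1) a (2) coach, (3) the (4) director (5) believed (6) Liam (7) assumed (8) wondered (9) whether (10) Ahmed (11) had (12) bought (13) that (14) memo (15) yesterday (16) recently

The displaced element is "a coach" (word 2).
It is linked across 2 clause boundaries (Ø → Ø).
It functions as the subject of "wondered", so the gap sits immediately after word 7 ("assumed").
Base order: The director believed Liam assumed that a coach wondered whether Ahmed had bought that memo yesterday recently.

7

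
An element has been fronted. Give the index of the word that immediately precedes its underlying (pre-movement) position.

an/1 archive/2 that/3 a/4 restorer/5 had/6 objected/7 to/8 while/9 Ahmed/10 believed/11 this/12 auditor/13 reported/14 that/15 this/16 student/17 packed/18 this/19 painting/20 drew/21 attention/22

The displaced element is "an archive" (word 2).
It functions as the object of the preposition "to" of "objected", so the gap sits immediately after word 8 ("to").
Base order: A restorer had objected to an archive while Ahmed believed this auditor reported that this student packed this painting.

8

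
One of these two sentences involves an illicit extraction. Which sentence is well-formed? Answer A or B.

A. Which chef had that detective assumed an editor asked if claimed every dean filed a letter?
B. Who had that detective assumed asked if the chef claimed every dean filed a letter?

B

In A, the wh-phrase is extracted from inside a wh-island (introduced by "if"), which blocks movement.
In B, the extraction path crosses only that-complement boundaries, which are transparent.
So B is grammatical.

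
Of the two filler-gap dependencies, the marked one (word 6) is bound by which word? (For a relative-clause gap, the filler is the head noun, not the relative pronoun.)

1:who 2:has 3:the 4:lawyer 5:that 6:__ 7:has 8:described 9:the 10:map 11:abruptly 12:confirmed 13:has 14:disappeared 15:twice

The marked gap is inside the relative clause, the subject of "described".
Its filler is the head noun "lawyer" (via "that"), at word 4.
(The other dependency links word 1 to a gap after word 12.)

4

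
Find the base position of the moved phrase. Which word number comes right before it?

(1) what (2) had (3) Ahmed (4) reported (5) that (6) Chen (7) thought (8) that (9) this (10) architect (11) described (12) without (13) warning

11

The displaced element is "what" (word 1).
It is linked across 2 clause boundaries (that → that).
It functions as the direct object of "described", so the gap sits immediately after word 11 ("described").
Base order: Ahmed had reported that Chen thought that this architect described what without warning.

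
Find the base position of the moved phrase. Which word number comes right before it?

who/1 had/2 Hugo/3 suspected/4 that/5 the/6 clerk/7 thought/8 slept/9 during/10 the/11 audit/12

The displaced element is "who" (word 1).
It is linked across 2 clause boundaries (that → Ø).
It functions as the subject of "slept", so the gap sits immediately after word 8 ("thought").
Base order: Hugo had suspected that the clerk thought that who slept during the audit.

8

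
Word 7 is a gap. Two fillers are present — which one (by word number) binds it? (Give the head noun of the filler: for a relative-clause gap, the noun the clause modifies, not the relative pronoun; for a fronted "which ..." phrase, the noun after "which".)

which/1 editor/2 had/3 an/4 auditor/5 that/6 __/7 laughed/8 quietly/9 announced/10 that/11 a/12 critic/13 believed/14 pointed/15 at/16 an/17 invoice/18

5

The marked gap is inside the relative clause, the subject of "laughed".
Its filler is the head noun "auditor" (via "that"), at word 5.
(The other dependency links word 2 to a gap after word 14.)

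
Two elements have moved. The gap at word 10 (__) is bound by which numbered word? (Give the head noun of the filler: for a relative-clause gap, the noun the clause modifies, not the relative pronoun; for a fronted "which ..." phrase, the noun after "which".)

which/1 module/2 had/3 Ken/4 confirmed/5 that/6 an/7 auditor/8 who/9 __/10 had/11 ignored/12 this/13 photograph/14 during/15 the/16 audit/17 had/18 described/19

The marked gap is inside the relative clause, the subject of "ignored".
Its filler is the head noun "auditor" (via "who"), at word 8.
(The other dependency links word 2 to a gap after word 19.)

8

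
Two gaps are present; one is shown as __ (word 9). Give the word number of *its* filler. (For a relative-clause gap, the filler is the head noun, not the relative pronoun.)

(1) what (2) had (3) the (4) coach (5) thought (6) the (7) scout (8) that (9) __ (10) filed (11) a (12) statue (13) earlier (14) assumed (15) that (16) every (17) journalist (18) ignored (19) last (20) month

The marked gap is inside the relative clause, the subject of "filed".
Its filler is the head noun "scout" (via "that"), at word 7.
(The other dependency links word 1 to a gap after word 18.)

7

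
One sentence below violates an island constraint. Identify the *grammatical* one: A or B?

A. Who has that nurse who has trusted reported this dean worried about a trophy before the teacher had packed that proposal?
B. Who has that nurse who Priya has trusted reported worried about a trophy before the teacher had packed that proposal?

In A, the wh-phrase is extracted from inside a complex-NP island (relative clause) (introduced by "who"), which blocks movement.
In B, the extraction path crosses only that-complement boundaries, which are transparent.
So B is grammatical.

B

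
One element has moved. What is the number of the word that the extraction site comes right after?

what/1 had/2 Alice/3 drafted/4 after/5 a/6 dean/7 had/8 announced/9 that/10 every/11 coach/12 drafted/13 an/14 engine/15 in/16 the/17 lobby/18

4

The displaced element is "what" (word 1).
It functions as the direct object of "drafted", so the gap sits immediately after word 4 ("drafted").
Base order: Alice had drafted what after a dean had announced that every coach drafted an engine in the lobby.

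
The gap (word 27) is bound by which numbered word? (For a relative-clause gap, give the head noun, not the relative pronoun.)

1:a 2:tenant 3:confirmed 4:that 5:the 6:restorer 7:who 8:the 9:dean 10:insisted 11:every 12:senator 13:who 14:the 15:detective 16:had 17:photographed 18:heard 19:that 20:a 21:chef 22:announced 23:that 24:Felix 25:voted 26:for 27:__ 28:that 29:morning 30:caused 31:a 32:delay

The gap at 27 is the prepositional object of "voted", inside a relative clause.
The relative pronoun is "who" (word 7); it is bound by the head noun immediately before it.
Its filler is the head noun "restorer", at word 6.

6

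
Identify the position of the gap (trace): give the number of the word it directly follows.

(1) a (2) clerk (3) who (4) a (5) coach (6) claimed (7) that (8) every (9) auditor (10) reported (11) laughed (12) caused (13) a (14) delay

10

The displaced element is "a clerk" (word 2).
It is linked across 2 clause boundaries (that → Ø).
It functions as the subject of "laughed", so the gap sits immediately after word 10 ("reported").
Base order: A coach claimed that every auditor reported that a clerk laughed.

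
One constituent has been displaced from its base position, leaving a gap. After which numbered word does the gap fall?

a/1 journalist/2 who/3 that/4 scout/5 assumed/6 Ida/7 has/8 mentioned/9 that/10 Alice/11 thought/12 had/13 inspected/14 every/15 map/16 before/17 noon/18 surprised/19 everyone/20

12

The displaced element is "a journalist" (word 2).
It is linked across 3 clause boundaries (Ø → that → Ø).
It functions as the subject of "inspected", so the gap sits immediately after word 12 ("thought").
Base order: That scout assumed Ida has mentioned that Alice thought that a journalist had inspected every map before noon.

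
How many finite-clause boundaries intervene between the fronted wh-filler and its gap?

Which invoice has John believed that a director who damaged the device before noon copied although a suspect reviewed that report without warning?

"which invoice" is extracted from the object of "copied".
Boundaries crossed, outermost first: [that] — 1 in total.

1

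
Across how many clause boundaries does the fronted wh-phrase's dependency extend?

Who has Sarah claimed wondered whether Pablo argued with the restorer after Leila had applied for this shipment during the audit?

1

"who" is extracted from the subject of "wondered".
Boundaries crossed, outermost first: [Ø] — 1 in total.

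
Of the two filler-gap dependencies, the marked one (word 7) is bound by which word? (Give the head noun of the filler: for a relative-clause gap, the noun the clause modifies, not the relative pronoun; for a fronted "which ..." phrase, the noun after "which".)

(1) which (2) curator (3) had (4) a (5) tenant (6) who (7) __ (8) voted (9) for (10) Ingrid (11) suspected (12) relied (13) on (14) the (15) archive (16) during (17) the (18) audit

5

The marked gap is inside the relative clause, the subject of "voted".
Its filler is the head noun "tenant" (via "who"), at word 5.
(The other dependency links word 2 to a gap after word 11.)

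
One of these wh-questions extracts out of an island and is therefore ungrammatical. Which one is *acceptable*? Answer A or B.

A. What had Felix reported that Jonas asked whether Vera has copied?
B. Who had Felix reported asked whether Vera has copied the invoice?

In A, the wh-phrase is extracted from inside a wh-island (introduced by "whether"), which blocks movement.
In B, the extraction path crosses only that-complement boundaries, which are transparent.
So B is grammatical.

B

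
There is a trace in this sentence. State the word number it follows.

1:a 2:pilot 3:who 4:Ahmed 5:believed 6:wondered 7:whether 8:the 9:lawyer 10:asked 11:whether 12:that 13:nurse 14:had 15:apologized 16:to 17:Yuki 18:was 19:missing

The displaced element is "a pilot" (word 2).
It is linked across 1 clause boundary (Ø).
It functions as the subject of "wondered", so the gap sits immediately after word 5 ("believed").
Base order: Ahmed believed a pilot wondered whether the lawyer asked whether that nurse had apologized to Yuki.

5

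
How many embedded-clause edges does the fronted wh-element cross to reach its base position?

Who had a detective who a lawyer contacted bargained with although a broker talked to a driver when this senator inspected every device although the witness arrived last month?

"who" originates inside the matrix clause — no clause boundary is crossed.

0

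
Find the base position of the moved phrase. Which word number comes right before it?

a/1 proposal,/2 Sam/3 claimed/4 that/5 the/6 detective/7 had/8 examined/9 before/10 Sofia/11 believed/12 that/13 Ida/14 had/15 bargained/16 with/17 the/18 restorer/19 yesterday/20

The displaced element is "a proposal" (word 2).
It is linked across 1 clause boundary (that).
It functions as the direct object of "examined", so the gap sits immediately after word 9 ("examined").
Base order: Sam claimed that the detective had examined a proposal before Sofia believed that Ida had bargained with the restorer yesterday.

9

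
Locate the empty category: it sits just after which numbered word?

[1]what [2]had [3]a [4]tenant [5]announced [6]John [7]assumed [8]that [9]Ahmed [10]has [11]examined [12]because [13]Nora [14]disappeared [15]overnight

The displaced element is "what" (word 1).
It is linked across 2 clause boundaries (Ø → that).
It functions as the direct object of "examined", so the gap sits immediately after word 11 ("examined").
Base order: A tenant had announced John assumed that Ahmed has examined what because Nora disappeared overnight.

11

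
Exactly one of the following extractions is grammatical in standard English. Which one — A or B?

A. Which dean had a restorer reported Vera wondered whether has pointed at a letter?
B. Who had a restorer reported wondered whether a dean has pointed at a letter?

In A, the wh-phrase is extracted from inside a wh-island (introduced by "whether"), which blocks movement.
In B, the extraction path crosses only that-complement boundaries, which are transparent.
So B is grammatical.

B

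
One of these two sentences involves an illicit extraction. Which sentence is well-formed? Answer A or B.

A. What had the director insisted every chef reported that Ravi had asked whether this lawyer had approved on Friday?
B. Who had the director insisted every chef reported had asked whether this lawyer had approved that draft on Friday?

B

In A, the wh-phrase is extracted from inside a wh-island (introduced by "whether"), which blocks movement.
In B, the extraction path crosses only that-complement boundaries, which are transparent.
So B is grammatical.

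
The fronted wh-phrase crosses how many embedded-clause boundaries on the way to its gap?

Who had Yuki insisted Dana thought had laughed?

2

"who" is extracted from the subject of "laughed".
Boundaries crossed, outermost first: [Ø], [Ø] — 2 in total.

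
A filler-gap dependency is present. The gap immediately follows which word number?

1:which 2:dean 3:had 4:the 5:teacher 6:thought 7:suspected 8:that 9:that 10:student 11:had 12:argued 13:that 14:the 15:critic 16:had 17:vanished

6

The displaced element is "which dean" (word 2).
It is linked across 1 clause boundary (Ø).
It functions as the subject of "suspected", so the gap sits immediately after word 6 ("thought").
Base order: The teacher had thought that which dean suspected that that student had argued that the critic had vanished.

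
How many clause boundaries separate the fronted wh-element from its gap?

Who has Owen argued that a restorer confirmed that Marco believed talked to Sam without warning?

3

"who" is extracted from the subject of "talked".
Boundaries crossed, outermost first: [that], [that], [Ø] — 3 in total.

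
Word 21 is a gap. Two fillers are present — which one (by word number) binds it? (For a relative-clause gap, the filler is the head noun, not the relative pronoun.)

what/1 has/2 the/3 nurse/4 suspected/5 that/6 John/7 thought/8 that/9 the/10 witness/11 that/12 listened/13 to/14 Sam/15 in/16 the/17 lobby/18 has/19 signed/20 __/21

The marked gap is the direct object of "signed".
Its filler is the fronted wh-phrase "what", at word 1.
(The other dependency links word 11 to a gap after word 12.)

1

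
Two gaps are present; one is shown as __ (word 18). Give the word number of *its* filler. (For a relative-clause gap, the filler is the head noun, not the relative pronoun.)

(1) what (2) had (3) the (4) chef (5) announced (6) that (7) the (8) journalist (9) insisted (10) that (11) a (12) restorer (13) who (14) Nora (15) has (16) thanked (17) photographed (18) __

The marked gap is the direct object of "photographed".
Its filler is the fronted wh-phrase "what", at word 1.
(The other dependency links word 12 to a gap after word 16.)

1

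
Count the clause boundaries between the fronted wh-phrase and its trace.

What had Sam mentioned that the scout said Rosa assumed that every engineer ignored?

"what" is extracted from the object of "ignored".
Boundaries crossed, outermost first: [that], [Ø], [that] — 3 in total.

3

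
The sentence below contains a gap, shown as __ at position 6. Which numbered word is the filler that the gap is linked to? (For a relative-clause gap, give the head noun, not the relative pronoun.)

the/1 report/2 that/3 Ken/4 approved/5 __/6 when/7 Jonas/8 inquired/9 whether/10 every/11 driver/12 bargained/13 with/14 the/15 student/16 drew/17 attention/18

The gap at 6 is the object of "approved", inside a relative clause.
The relative pronoun is "that" (word 3); it is bound by the head noun immediately before it.
Its filler is the head noun "report", at word 2.

2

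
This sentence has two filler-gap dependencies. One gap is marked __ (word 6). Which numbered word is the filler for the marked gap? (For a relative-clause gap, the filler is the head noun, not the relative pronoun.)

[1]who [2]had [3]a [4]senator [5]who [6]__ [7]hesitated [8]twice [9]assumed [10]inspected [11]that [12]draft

4

The marked gap is inside the relative clause, the subject of "hesitated".
Its filler is the head noun "senator" (via "who"), at word 4.
(The other dependency links word 1 to a gap after word 9.)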